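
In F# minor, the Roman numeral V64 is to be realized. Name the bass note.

V in F# minor has root C#; the chord is C#-E#-G#.
The figure 64 means second inversion — the fifth is in the bass.

G#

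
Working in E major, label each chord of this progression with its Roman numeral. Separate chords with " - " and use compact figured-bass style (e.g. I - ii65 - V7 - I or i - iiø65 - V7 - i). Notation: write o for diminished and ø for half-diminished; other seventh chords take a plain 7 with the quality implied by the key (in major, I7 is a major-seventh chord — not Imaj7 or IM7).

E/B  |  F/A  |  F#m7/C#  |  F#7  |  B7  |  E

I64 - bII6 - ii43 - V7/V - V7 - I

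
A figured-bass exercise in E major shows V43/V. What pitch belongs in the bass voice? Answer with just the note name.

The applied chord V43/V is rooted on F#: F#-A#-C#-E.
The figure 43 means second inversion — the fifth is in the bass.

C#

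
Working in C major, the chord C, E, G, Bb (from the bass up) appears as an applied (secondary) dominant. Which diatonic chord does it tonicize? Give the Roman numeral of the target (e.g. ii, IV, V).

The chord is a dominant seventh chord on C.
A dominant resolves down a perfect fifth: C → F. In C major, F is scale degree 4, i.e. IV.

IV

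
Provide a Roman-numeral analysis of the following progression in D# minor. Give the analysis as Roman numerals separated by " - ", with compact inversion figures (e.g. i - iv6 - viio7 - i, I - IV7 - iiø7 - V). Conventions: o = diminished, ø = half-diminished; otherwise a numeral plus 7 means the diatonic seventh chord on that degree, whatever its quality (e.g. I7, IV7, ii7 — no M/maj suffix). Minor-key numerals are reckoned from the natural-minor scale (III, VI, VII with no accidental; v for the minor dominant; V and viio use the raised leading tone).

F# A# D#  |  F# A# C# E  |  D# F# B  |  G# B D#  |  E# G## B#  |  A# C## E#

i6 - V7/VI - VI6 - iv - V/V - V

F#-A#-D#: minor triad on D# = scale degree 1 → i6.
F#-A#-C#-E is the secondary dominant of VI (dominant seventh chord on F#): V7/VI.
D#-F#-B: major triad on B = scale degree 6 → VI6.
G#-B-D#: root G# is the subdominant; minor triad there is iv.
E#-G##-B#: a major triad on E#, the applied dominant of V → V/V.
A#-C##-E# has root A#, degree 5 in D# minor, so V.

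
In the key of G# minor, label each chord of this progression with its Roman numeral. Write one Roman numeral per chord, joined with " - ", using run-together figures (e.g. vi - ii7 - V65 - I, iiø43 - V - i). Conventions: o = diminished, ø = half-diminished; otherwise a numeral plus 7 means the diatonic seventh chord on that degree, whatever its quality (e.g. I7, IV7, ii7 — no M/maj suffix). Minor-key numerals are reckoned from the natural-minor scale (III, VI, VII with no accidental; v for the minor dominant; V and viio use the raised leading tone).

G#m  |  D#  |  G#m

i - V - i

G#m: root G# is the tonic; minor triad there is i.
D# has root D#, degree 5 in G# minor, so V.
G#m: root G# is the tonic; minor triad there is i.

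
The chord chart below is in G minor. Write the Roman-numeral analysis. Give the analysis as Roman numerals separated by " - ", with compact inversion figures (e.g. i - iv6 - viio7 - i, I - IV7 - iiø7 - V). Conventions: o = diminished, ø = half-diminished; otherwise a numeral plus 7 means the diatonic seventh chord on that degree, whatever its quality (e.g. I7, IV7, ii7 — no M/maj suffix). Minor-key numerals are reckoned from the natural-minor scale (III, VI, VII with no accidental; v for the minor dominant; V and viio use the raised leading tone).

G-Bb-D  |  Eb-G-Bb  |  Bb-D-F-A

i - VI - III7

G-Bb-D: minor triad on G = scale degree 1 → i.
Eb-G-Bb: root Eb is the submediant; major triad there is VI.
Bb-D-F-A has root Bb, degree 3 in G minor, so III7.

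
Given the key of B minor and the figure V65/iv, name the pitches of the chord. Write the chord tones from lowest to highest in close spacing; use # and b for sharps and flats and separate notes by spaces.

The slash means an applied dominant: we want the dominant of iv. In B minor, iv is E minor, and its dominant is built on B.
Building a dominant seventh chord on B gives B-D#-F#-A.
The figured bass 65 indicates first inversion, placing the third (D#) in the bass: D#-F#-A-B.

D# F# A B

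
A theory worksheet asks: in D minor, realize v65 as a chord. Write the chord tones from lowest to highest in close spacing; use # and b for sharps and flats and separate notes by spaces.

The numeral's case and figure indicate a minor seventh chord. In D minor its root, the fifth degree, is A.
Stacking thirds from A gives A-C-E-G.
With the 65 figure the chord is in first inversion; from the bass C upward in close position it reads C-E-G-A.

C E G A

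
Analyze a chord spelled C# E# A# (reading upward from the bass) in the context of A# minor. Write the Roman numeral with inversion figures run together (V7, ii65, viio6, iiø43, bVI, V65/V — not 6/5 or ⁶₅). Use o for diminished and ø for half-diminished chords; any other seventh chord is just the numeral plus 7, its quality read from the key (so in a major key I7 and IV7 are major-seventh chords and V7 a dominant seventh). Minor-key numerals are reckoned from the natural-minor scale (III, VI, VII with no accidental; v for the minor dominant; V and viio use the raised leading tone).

The pitches A#-C#-E# form a minor triad rooted on A#.
In A# minor, A# is the tonic; the diatonic minor triad there is i.
With C# in the bass the chord is in first inversion, so the figured bass is 6.

i6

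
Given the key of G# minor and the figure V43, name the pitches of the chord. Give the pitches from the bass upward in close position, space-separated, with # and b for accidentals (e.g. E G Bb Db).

A# C# D# F##

In G# minor, the fifth degree is D#. The dominant is major (leading tone raised), so V is a dominant seventh chord.
That chord is spelled D#-F##-A#-C#.
The figured bass 43 indicates second inversion, placing the fifth (A#) in the bass: A#-C#-D#-F##.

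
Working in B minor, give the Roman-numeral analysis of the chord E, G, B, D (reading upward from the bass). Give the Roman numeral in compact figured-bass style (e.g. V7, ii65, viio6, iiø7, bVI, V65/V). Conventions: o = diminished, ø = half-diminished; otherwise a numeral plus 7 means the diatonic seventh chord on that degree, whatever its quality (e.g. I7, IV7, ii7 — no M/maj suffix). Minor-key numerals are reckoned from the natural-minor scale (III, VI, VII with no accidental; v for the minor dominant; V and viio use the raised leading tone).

iv7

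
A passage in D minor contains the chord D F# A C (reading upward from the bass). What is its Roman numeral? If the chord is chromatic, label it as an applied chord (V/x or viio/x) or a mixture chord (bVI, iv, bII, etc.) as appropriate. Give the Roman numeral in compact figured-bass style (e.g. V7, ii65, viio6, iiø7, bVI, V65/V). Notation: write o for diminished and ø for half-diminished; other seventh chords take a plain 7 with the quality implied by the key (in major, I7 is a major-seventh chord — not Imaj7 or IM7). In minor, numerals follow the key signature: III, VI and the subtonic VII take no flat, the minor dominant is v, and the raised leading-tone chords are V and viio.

Stacked in thirds the chord is D-F#-A-C: a dominant seventh chord on D.
D is not a diatonic chord root with this quality in D minor, but it lies a perfect fifth above G (iv), so the chord functions as an applied dominant of iv.

V7/iv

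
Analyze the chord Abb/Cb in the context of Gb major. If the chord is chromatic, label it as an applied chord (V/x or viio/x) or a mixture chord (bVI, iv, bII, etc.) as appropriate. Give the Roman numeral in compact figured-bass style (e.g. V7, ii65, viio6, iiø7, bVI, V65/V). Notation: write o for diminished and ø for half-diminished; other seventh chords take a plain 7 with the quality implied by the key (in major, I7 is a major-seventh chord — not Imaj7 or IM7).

bII6

Stacked in thirds the chord is Abb-Cb-Ebb: a major triad on Abb.
Abb is the lowered second degree of Gb major (diatonic 2 would be Ab). This is the Neapolitan sixth — a major triad on the lowered second degree, here in its customary first inversion.
With Cb in the bass the chord is in first inversion, so the figured bass is 6.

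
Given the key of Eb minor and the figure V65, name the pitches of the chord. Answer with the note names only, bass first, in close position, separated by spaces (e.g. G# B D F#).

D F Ab Bb

In Eb minor, scale degree 5 is Bb. The dominant is major (leading tone raised), so V is a dominant seventh chord.
That chord is spelled Bb-D-F-Ab.
With the 65 figure the chord is in first inversion; from the bass D upward in close position it reads D-F-Ab-Bb.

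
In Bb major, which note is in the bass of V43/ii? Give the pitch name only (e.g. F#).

The applied chord V43/ii is rooted on G: G-B-D-F.
The figure 43 means second inversion — the fifth is in the bass.

D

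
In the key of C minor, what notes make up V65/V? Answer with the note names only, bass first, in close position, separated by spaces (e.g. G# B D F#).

F# A C D

The slash means an applied dominant: we want the dominant of V. In C minor, V is G major, and its dominant is built on D.
Building a dominant seventh chord on D gives D-F#-A-C.
With the 65 figure the chord is in first inversion; from the bass F# upward in close position it reads F#-A-C-D.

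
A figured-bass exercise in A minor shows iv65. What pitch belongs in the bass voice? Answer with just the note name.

F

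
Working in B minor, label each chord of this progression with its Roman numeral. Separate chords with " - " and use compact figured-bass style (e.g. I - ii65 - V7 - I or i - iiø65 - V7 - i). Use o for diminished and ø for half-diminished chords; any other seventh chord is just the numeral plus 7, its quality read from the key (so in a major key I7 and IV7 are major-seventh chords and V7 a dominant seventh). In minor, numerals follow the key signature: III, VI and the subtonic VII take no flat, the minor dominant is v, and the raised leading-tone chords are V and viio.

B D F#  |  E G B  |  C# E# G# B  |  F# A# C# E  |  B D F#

B-D-F# has root B, degree 1 in B minor, so i.
E-G-B: minor triad on E = scale degree 4 → iv.
C#-E#-G#-B: chromatic; C# is V of V, so V7/V.
F#-A#-C#-E has root F#, degree 5 in B minor, so V7.
B-D-F#: root B is the tonic; minor triad there is i.

i - iv - V7/V - V7 - i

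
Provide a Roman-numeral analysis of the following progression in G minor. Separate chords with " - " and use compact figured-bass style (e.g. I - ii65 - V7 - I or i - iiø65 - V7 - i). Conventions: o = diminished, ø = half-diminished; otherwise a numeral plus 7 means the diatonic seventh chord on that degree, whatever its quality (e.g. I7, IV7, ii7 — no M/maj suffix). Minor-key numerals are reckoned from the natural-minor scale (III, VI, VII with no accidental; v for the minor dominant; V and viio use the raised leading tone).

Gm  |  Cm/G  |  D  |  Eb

Gm: minor triad on G = scale degree 1 → i.
Cm/G: root C is the subdominant; minor triad there is iv64.
D: root D is the dominant; major triad there is V.
Eb: major triad on Eb = scale degree 6 → VI.

i - iv64 - V - VI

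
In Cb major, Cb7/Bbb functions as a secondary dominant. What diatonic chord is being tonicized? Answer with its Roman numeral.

IV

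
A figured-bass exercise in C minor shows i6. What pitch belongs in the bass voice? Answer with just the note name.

Eb

i in C minor has root C; the chord is C-Eb-G.
The figure 6 means first inversion — the third is in the bass.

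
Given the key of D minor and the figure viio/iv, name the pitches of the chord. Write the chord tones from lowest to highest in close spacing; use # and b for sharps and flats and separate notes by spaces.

viio/iv is a secondary leading-tone chord. The target iv is G in D minor; the applied chord is rooted a semitone below, on F#.
Building a diminished triad on F# gives F#-A-C.

F# A C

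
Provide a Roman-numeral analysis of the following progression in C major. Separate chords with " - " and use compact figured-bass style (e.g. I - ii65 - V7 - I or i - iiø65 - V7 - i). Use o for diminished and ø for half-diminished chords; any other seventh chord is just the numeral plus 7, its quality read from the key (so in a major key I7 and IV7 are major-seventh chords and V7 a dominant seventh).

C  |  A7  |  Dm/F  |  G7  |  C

I - V7/ii - ii6 - V7 - I

C: major triad on C = scale degree 1 → I.
A7 is the secondary dominant of ii (dominant seventh chord on A): V7/ii.
Dm/F has root D, degree 2 in C major, so ii6.
G7: dominant seventh chord on G = scale degree 5 → V7.
C: root C is the tonic; major triad there is I.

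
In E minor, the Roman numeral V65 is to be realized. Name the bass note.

D#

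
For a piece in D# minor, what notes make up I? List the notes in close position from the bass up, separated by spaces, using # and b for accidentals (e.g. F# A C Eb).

Scale degree 1 in D# minor is D#; here the chord built on it is altered to a major triad. I is the major tonic (Picardy third), borrowed from the parallel major.
So the chord is D#-F##-A#, a major triad.

D# F## A#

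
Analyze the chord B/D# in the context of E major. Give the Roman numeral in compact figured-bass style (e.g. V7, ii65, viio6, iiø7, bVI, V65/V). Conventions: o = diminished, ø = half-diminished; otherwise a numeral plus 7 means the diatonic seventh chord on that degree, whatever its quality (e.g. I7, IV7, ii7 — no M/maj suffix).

The pitches B-D#-F# form a major triad rooted on B.
In E major, B is the dominant; the diatonic major triad there is V.
With D# in the bass the chord is in first inversion, so the figured bass is 6.

V6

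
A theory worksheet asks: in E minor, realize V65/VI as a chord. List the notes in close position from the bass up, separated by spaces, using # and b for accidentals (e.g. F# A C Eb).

B D F G

The slash means an applied dominant: we want the dominant of VI. In E minor, VI is C major, and its dominant is built on G.
Building a dominant seventh chord on G gives G-B-D-F.
The figured bass 65 indicates first inversion, placing the third (B) in the bass: B-D-F-G.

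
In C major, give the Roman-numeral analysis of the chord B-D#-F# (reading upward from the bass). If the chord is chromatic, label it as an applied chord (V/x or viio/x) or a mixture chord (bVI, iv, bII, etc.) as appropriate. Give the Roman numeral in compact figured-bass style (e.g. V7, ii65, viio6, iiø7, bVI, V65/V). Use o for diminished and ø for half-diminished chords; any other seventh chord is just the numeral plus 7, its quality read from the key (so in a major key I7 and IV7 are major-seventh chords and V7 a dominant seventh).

Stacked in thirds the chord is B-D#-F#: a major triad on B.
B is not a diatonic chord root with this quality in C major, but it lies a perfect fifth above E (iii), so the chord functions as an applied dominant of iii.

V/iii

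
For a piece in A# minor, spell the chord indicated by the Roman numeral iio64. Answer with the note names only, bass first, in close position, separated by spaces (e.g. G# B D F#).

F# B# D#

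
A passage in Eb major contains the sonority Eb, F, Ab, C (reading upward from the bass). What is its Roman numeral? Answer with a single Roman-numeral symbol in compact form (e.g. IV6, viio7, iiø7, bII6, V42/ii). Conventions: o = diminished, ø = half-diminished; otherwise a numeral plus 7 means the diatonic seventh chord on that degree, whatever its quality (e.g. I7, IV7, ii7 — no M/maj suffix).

ii42

The pitches F-Ab-C-Eb form a minor seventh chord rooted on F.
In Eb major, F is the supertonic; the diatonic minor seventh chord there is ii7.
With Eb in the bass the chord is in third inversion, so the figured bass is 42.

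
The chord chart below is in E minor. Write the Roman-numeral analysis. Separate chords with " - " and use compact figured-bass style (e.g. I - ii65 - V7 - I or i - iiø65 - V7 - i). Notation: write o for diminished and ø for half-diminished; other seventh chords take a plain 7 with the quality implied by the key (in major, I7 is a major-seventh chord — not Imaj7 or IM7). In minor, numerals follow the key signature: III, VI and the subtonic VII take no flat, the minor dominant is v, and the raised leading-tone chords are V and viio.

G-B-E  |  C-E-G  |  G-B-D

G-B-E: minor triad on E = scale degree 1 → i6.
C-E-G has root C, degree 6 in E minor, so VI.
G-B-D: major triad on G = scale degree 3 → III.

i6 - VI - III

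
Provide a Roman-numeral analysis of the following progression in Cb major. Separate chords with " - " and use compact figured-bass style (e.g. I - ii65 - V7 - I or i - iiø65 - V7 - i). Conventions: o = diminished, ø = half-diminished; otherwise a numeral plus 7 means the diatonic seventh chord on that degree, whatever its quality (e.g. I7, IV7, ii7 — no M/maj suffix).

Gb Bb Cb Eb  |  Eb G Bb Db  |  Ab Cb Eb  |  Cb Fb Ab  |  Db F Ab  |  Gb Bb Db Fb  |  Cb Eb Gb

I43 - V7/vi - vi - IV64 - V/V - V7 - I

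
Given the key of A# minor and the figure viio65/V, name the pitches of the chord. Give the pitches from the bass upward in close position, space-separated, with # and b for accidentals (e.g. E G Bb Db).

F## A# C# D##

viio65/V is a secondary leading-tone chord. The target V is E# in A# minor; the applied chord is rooted a semitone below, on D##.
Building a fully diminished seventh chord on D## gives D##-F##-A#-C#.
The figured bass 65 indicates first inversion, placing the third (F##) in the bass: F##-A#-C#-D##.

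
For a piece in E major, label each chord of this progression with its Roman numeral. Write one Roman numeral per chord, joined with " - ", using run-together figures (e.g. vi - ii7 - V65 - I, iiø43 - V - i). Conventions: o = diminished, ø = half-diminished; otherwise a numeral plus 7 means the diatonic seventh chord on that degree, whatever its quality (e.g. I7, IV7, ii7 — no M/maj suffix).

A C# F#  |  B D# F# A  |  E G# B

A-C#-F#: root F# is the supertonic; minor triad there is ii6.
B-D#-F#-A has root B, degree 5 in E major, so V7.
E-G#-B has root E, degree 1 in E major, so I.

ii6 - V7 - I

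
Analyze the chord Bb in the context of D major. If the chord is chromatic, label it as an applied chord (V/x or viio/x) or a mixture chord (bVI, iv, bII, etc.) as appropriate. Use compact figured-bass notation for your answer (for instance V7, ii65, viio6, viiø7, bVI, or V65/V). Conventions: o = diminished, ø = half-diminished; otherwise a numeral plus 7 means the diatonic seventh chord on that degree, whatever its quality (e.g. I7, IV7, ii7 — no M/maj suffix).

bVI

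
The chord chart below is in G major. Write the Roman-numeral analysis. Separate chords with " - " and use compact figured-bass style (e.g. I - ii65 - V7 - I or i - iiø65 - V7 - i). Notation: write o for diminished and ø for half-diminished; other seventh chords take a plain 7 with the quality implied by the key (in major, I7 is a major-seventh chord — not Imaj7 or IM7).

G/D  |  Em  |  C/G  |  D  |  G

I64 - vi - IV64 - V - I

G/D: root G is the tonic; major triad there is I64.
Em: root E is the submediant; minor triad there is vi.
C/G has root C, degree 4 in G major, so IV64.
D: major triad on D = scale degree 5 → V.
G: root G is the tonic; major triad there is I.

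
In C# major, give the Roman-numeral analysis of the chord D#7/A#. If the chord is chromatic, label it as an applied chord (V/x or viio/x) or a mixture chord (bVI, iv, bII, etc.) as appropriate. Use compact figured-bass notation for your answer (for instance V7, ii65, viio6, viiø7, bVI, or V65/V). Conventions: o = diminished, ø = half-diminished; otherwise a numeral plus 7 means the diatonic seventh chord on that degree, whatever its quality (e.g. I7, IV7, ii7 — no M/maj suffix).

The pitches D#-F##-A#-C# form a dominant seventh chord rooted on D#.
D# is not a diatonic chord root with this quality in C# major, but it lies a perfect fifth above G# (V), so the chord functions as an applied dominant of V.
With A# in the bass the chord is in second inversion, so the figured bass is 43.

V43/V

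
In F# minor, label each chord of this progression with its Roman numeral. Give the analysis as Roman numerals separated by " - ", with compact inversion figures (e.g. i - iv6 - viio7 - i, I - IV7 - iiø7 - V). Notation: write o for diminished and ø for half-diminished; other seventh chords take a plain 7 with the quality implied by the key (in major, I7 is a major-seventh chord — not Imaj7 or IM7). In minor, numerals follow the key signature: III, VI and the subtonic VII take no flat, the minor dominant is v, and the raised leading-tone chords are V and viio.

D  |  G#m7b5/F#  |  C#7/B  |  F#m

D: major triad on D = scale degree 6 → VI.
G#m7b5/F# has root G#, degree 2 in F# minor, so iiø42.
C#7/B: root C# is the dominant; dominant seventh chord there is V42.
F#m: minor triad on F# = scale degree 1 → i.

VI - iiø42 - V42 - i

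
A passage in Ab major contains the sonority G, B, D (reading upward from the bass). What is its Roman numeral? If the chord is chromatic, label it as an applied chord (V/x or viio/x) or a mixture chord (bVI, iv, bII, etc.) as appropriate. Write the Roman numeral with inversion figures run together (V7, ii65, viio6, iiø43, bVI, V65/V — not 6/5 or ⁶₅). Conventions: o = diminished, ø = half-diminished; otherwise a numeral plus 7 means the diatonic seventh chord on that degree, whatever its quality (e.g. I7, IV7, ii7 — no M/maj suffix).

Stacked in thirds the chord is G-B-D: a major triad on G.
G is not a diatonic chord root with this quality in Ab major, but it lies a perfect fifth above C (iii), so the chord functions as an applied dominant of iii.

V/iii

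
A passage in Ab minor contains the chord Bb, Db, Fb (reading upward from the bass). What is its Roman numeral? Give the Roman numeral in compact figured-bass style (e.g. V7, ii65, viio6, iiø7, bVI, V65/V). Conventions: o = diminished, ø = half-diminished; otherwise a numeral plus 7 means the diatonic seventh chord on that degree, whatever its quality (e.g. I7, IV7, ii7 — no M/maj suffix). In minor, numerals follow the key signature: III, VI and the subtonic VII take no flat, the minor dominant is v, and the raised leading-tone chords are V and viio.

iio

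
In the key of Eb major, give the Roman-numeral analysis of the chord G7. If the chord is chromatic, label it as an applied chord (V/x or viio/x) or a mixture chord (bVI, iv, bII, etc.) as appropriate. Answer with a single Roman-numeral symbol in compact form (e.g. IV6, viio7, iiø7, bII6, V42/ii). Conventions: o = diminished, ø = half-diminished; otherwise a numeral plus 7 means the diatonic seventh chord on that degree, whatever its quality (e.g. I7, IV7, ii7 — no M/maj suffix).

V7/vi

Stacked in thirds the chord is G-B-D-F: a dominant seventh chord on G.
G is not a diatonic chord root with this quality in Eb major, but it lies a perfect fifth above C (vi), so the chord functions as an applied dominant of vi.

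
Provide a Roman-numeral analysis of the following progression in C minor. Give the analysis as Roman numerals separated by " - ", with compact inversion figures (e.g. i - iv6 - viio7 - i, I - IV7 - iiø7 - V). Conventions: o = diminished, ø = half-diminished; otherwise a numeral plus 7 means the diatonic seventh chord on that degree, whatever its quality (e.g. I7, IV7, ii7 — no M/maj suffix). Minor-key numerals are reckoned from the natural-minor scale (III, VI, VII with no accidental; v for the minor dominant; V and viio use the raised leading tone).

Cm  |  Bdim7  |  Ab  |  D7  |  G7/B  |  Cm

Cm: minor triad on C = scale degree 1 → i.
Bdim7 has root B, degree 7 in C minor, so viio7.
Ab: major triad on Ab = scale degree 6 → VI.
D7: a dominant seventh chord on D, the applied dominant of V → V7/V.
G7/B: dominant seventh chord on G = scale degree 5 → V65.
Cm: root C is the tonic; minor triad there is i.

i - viio7 - VI - V7/V - V65 - i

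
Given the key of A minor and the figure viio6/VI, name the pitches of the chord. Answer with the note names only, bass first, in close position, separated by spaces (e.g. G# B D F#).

G Bb E

The slash marks an applied leading-tone chord: viio of VI. In A minor, VI is F, so the leading tone to it is E, a half step below.
Building a diminished triad on E gives E-G-Bb.
With the 6 figure the chord is in first inversion; from the bass G upward in close position it reads G-Bb-E.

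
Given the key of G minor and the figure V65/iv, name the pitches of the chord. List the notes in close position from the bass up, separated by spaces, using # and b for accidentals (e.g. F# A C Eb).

The slash means an applied dominant: we want the dominant of iv. In G minor, iv is C minor, and its dominant is built on G.
Building a dominant seventh chord on G gives G-B-D-F.
With the 65 figure the chord is in first inversion; from the bass B upward in close position it reads B-D-F-G.

B D F G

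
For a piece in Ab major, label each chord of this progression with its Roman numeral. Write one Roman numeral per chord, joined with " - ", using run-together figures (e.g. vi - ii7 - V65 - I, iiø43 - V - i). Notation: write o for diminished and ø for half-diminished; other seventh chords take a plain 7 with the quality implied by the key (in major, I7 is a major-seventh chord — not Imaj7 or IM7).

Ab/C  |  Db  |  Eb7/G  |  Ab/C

Ab/C: root Ab is the tonic; major triad there is I6.
Db: root Db is the subdominant; major triad there is IV.
Eb7/G: root Eb is the dominant; dominant seventh chord there is V65.
Ab/C has root Ab, degree 1 in Ab major, so I6.

I6 - IV - V65 - I6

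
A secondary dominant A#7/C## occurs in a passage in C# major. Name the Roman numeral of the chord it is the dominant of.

ii

The chord is a dominant seventh chord on A#.
A dominant resolves down a perfect fifth: A# → D#. In C# major, D# is scale degree 2, i.e. ii.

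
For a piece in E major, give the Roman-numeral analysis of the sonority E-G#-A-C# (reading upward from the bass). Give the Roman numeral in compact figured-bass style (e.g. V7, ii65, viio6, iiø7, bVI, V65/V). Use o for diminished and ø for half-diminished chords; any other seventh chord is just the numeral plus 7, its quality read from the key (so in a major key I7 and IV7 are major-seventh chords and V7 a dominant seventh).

IV43

The pitches A-C#-E-G# form a major seventh chord rooted on A.
In E major, A is the subdominant; the diatonic major seventh chord there is IV7.
With E in the bass the chord is in second inversion, so the figured bass is 43.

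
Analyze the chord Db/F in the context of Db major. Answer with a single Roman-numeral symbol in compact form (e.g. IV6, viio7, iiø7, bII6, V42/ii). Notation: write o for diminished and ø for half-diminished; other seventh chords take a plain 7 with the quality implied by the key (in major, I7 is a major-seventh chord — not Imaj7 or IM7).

I6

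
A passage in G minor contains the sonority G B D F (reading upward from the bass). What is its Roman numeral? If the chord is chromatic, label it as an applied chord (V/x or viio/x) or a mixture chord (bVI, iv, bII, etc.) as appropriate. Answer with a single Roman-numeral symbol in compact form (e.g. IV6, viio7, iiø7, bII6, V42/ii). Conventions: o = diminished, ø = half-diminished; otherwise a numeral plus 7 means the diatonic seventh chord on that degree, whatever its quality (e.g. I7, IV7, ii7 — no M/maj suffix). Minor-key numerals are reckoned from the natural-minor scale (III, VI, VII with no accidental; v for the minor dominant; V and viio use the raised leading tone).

The pitches G-B-D-F form a dominant seventh chord rooted on G.
G is not a diatonic chord root with this quality in G minor, but it lies a perfect fifth above C (iv), so the chord functions as an applied dominant of iv.

V7/iv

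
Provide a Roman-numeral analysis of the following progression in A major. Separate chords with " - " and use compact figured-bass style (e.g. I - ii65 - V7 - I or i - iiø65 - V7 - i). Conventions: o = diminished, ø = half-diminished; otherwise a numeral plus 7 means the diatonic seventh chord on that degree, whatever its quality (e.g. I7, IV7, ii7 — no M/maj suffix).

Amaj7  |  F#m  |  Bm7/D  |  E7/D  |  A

I7 - vi - ii65 - V42 - I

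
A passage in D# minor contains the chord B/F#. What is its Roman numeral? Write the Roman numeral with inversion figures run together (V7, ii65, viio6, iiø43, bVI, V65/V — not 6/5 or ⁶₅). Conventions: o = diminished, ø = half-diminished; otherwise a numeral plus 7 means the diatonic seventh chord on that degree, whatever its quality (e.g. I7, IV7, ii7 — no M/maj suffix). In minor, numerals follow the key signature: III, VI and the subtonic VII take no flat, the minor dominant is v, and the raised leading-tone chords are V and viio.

The pitches B-D#-F# form a major triad rooted on B.
B is scale degree 6 in D# minor, and a major triad on that degree is written VI.
With F# in the bass the chord is in second inversion, so the figured bass is 64.

VI64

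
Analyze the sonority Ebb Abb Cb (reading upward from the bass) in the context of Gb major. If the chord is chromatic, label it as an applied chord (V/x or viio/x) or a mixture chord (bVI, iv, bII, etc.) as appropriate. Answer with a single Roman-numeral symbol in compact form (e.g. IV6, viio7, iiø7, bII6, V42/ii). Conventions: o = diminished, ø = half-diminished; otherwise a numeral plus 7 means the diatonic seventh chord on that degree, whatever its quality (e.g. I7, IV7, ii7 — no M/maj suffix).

bII64

The pitches Abb-Cb-Ebb form a major triad rooted on Abb.
Abb is the lowered second degree of Gb major (diatonic 2 would be Ab). This is the Neapolitan chord — a major triad on the lowered second degree.
With Ebb in the bass the chord is in second inversion, so the figured bass is 64.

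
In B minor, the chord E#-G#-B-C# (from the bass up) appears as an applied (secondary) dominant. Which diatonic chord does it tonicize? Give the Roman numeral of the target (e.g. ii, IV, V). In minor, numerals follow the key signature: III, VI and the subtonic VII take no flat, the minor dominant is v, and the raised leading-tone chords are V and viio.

The chord is a dominant seventh chord on C#.
A dominant resolves down a perfect fifth: C# → F#. In B minor, F# is scale degree 5, i.e. V.

V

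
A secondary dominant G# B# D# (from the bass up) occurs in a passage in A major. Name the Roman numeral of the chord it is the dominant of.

iii

The chord is a major triad on G#.
A dominant resolves down a perfect fifth: G# → C#. In A major, C# is scale degree 3, i.e. iii.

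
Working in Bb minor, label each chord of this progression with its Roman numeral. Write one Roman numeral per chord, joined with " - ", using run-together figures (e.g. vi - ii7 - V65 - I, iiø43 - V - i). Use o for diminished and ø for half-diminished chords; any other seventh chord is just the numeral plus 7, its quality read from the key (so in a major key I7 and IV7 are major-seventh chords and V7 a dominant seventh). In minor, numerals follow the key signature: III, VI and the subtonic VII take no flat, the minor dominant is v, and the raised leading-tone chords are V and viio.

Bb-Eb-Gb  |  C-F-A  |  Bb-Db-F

Bb-Eb-Gb has root Eb, degree 4 in Bb minor, so iv64.
C-F-A: root F is the dominant; major triad there is V64.
Bb-Db-F: root Bb is the tonic; minor triad there is i.

iv64 - V64 - i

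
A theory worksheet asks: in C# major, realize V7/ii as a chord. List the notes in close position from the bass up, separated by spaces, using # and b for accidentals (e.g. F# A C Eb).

V7/ii is a secondary dominant — the dominant seventh of ii. ii in C# major is D#, so the applied chord's root is A#, a perfect fifth above.
Building a dominant seventh chord on A# gives A#-C##-E#-G#.

A# C## E# G#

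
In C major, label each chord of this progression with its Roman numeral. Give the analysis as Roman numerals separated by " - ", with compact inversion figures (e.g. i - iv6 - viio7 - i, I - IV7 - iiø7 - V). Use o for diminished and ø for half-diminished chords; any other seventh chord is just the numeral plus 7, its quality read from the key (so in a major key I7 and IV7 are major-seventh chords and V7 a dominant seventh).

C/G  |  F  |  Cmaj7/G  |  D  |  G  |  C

I64 - IV - I43 - V/V - V - I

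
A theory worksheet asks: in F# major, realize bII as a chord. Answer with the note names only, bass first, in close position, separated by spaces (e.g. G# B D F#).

G B D

bII is the Neapolitan chord — a major triad on the lowered second degree. In F# major that root is G.
So the chord is G-B-D.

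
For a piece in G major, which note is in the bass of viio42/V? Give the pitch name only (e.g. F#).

Bb

The applied chord viio42/V is rooted on C#: C#-E-G-Bb.
The figure 42 means third inversion — the seventh is in the bass.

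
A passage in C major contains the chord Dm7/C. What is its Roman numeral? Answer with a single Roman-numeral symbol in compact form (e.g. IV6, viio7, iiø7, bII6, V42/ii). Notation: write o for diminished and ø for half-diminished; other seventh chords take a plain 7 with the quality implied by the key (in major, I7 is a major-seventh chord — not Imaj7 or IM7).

ii42

Stacked in thirds the chord is D-F-A-C: a minor seventh chord on D.
D is scale degree 2 in C major, and a minor seventh chord on that degree is written ii7.
With C in the bass the chord is in third inversion, so the figured bass is 42.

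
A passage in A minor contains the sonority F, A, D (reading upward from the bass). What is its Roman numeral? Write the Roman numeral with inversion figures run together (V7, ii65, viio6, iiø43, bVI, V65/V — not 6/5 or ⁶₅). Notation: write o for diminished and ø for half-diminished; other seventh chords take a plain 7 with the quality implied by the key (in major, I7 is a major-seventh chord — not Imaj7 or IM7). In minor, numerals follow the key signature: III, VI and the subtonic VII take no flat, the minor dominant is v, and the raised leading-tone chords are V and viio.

iv6

Stacked in thirds the chord is D-F-A: a minor triad on D.
In A minor, D is the subdominant; the diatonic minor triad there is iv.
With F in the bass the chord is in first inversion, so the figured bass is 6.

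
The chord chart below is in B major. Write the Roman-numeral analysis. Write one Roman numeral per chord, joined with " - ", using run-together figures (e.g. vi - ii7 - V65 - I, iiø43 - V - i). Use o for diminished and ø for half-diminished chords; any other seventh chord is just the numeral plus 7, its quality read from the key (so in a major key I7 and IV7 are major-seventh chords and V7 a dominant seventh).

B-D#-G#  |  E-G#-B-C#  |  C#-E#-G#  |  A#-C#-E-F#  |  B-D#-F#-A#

B-D#-G#: root G# is the submediant; minor triad there is vi6.
E-G#-B-C# has root C#, degree 2 in B major, so ii65.
C#-E#-G# is the secondary dominant of V (major triad on C#): V/V.
A#-C#-E-F# has root F#, degree 5 in B major, so V65.
B-D#-F#-A#: major seventh chord on B = scale degree 1 → I7.

vi6 - ii65 - V/V - V65 - I7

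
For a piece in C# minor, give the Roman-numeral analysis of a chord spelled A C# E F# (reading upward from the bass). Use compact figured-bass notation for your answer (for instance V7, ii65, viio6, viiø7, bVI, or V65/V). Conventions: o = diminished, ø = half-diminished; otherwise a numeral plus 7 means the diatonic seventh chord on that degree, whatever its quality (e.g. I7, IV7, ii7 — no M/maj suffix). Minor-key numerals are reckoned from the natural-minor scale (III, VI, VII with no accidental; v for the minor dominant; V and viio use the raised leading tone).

iv65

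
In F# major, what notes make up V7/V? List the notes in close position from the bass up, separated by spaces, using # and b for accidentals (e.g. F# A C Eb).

The slash means an applied dominant: we want the dominant of V. In F# major, V is C# major, and its dominant is built on G#.
Building a dominant seventh chord on G# gives G#-B#-D#-F#.

G# B# D# F#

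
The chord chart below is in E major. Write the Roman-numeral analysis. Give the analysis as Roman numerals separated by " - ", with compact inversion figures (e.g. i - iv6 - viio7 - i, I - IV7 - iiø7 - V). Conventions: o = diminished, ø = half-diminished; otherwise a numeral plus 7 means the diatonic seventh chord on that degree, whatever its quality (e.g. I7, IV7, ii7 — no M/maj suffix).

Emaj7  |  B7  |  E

Emaj7 has root E, degree 1 in E major, so I7.
B7 has root B, degree 5 in E major, so V7.
E: root E is the tonic; major triad there is I.

I7 - V7 - I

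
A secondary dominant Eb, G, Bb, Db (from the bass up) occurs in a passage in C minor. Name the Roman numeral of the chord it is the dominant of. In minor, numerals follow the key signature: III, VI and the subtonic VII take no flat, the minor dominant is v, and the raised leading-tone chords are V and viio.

The chord is a dominant seventh chord on Eb.
A dominant resolves down a perfect fifth: Eb → Ab. In C minor, Ab is scale degree 6, i.e. VI.

VI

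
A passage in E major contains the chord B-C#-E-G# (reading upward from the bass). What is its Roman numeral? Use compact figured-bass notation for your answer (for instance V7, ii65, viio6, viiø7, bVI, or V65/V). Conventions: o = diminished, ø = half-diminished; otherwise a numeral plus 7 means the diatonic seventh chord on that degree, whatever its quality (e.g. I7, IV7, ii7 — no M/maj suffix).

vi42

The pitches C#-E-G#-B form a minor seventh chord rooted on C#.
C# is scale degree 6 in E major, and a minor seventh chord on that degree is written vi7.
With B in the bass the chord is in third inversion, so the figured bass is 42.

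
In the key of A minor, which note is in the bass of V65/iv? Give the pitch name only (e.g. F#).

The applied chord V65/iv is rooted on A: A-C#-E-G.
The figure 65 means first inversion — the third is in the bass.

C#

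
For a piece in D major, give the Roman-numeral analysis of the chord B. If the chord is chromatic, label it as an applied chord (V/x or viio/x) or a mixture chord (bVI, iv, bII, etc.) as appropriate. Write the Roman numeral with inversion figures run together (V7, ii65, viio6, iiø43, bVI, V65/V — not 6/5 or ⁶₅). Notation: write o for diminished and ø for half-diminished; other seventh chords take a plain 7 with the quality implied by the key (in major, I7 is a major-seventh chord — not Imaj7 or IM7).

V/ii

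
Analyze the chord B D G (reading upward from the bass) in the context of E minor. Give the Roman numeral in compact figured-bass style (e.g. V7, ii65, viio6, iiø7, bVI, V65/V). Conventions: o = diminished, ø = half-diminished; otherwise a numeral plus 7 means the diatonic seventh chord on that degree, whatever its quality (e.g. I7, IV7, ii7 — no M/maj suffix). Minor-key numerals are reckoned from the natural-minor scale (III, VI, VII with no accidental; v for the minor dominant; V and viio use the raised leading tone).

The pitches G-B-D form a major triad rooted on G.
In E minor, G is the mediant; the diatonic major triad there is III.
With B in the bass the chord is in first inversion, so the figured bass is 6.

III6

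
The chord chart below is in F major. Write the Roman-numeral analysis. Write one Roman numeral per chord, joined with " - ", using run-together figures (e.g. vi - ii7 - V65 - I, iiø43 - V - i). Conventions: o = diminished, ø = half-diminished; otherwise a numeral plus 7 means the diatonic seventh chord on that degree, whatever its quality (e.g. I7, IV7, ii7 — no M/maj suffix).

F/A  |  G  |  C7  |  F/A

F/A: root F is the tonic; major triad there is I6.
G: chromatic; G is V of V, so V/V.
C7 has root C, degree 5 in F major, so V7.
F/A: root F is the tonic; major triad there is I6.

I6 - V/V - V7 - I6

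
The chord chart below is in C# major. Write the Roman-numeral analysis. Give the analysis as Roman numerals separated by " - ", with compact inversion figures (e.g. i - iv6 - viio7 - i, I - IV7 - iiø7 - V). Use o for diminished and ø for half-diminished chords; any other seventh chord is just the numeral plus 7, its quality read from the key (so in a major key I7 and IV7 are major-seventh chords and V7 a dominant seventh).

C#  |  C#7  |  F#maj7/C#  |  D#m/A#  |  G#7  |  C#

I - V7/IV - IV43 - ii64 - V7 - I

C#: major triad on C# = scale degree 1 → I.
C#7: a dominant seventh chord on C#, the applied dominant of IV → V7/IV.
F#maj7/C# has root F#, degree 4 in C# major, so IV43.
D#m/A#: minor triad on D# = scale degree 2 → ii64.
G#7: root G# is the dominant; dominant seventh chord there is V7.
C#: major triad on C# = scale degree 1 → I.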